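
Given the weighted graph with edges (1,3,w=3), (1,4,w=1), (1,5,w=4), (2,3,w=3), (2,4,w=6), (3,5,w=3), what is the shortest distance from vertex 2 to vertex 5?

Step 1: Build adjacency list with weights:
  1: 3(w=3), 4(w=1), 5(w=4)
  2: 3(w=3), 4(w=6)
  3: 1(w=3), 2(w=3), 5(w=3)
  4: 1(w=1), 2(w=6)
  5: 1(w=4), 3(w=3)

Step 2: Apply Dijkstra's algorithm from vertex 2:
  Visit vertex 2 (distance=0)
    Update dist[3] = 3
    Update dist[4] = 6
  Visit vertex 3 (distance=3)
    Update dist[1] = 6
    Update dist[5] = 6
  Visit vertex 1 (distance=6)
  Visit vertex 4 (distance=6)
  Visit vertex 5 (distance=6)

Step 3: Shortest path: 2 -> 3 -> 5
Total weight: 3 + 3 = 6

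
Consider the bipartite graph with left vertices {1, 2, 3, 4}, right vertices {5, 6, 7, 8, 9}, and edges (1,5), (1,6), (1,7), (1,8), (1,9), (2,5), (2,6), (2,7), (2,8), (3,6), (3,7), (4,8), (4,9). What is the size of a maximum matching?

Step 1: List the neighbors of each left vertex:
  1: 5, 6, 7, 8, 9
  2: 5, 6, 7, 8
  3: 6, 7
  4: 8, 9

Step 2: Greedily match left vertices, then look for augmenting paths:
  Match 1 -- 5
  Match 2 -- 6
  Match 3 -- 7
  Match 4 -- 8
  No augmenting path remains.

Step 3: Verify this is maximum:
  Matching size 4 = min(|L|, |R|) = min(4, 5), which is an upper bound, so this matching is maximum.

Maximum matching: {(1,5), (2,6), (3,7), (4,8)}
Size: 4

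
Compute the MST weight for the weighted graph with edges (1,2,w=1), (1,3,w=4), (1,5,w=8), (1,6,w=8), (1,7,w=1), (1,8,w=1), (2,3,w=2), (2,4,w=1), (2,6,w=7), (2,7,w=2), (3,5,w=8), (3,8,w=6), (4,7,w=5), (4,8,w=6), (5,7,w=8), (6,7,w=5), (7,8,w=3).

Apply Kruskal's algorithm (sort edges by weight, add if no cycle):

Sorted edges by weight:
  (1,2) w=1
  (1,7) w=1
  (1,8) w=1
  (2,4) w=1
  (2,3) w=2
  (2,7) w=2
  (7,8) w=3
  (1,3) w=4
  (4,7) w=5
  (6,7) w=5
  (3,8) w=6
  (4,8) w=6
  (2,6) w=7
  (1,5) w=8
  (1,6) w=8
  (3,5) w=8
  (5,7) w=8

Add edge (1,2) w=1 -- no cycle. Running total: 1
Add edge (1,7) w=1 -- no cycle. Running total: 2
Add edge (1,8) w=1 -- no cycle. Running total: 3
Add edge (2,4) w=1 -- no cycle. Running total: 4
Add edge (2,3) w=2 -- no cycle. Running total: 6
Skip edge (2,7) w=2 -- would create cycle
Skip edge (7,8) w=3 -- would create cycle
Skip edge (1,3) w=4 -- would create cycle
Skip edge (4,7) w=5 -- would create cycle
Add edge (6,7) w=5 -- no cycle. Running total: 11
Skip edge (3,8) w=6 -- would create cycle
Skip edge (4,8) w=6 -- would create cycle
Skip edge (2,6) w=7 -- would create cycle
Add edge (1,5) w=8 -- no cycle. Running total: 19

MST edges: (1,2,w=1), (1,7,w=1), (1,8,w=1), (2,4,w=1), (2,3,w=2), (6,7,w=5), (1,5,w=8)
Total MST weight: 1 + 1 + 1 + 1 + 2 + 5 + 8 = 19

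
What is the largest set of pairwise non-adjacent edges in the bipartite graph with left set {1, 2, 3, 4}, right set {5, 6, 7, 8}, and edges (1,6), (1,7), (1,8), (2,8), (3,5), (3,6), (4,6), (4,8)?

Step 1: List the neighbors of each left vertex:
  1: 6, 7, 8
  2: 8
  3: 5, 6
  4: 6, 8

Step 2: Greedily match left vertices, then look for augmenting paths:
  Match 1 -- 7
  Match 2 -- 8
  Match 3 -- 5
  Match 4 -- 6
  No augmenting path remains.

Step 3: Verify this is maximum:
  Matching size 4 = min(|L|, |R|) = min(4, 4), which is an upper bound, so this matching is maximum.

Maximum matching: {(1,7), (2,8), (3,5), (4,6)}
Size: 4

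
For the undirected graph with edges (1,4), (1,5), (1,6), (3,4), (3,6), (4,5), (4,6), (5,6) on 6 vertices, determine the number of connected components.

Step 1: Build adjacency list from edges:
  1: 4, 5, 6
  2: (none)
  3: 4, 6
  4: 1, 3, 5, 6
  5: 1, 4, 6
  6: 1, 3, 4, 5

Step 2: Run BFS/DFS from vertex 1:
  Visited: {1, 4, 5, 6, 3}
  Reached 5 of 6 vertices

Step 3: Only 5 of 6 vertices reached. Graph is disconnected.
Connected components: {1, 3, 4, 5, 6}, {2}
Number of connected components: 2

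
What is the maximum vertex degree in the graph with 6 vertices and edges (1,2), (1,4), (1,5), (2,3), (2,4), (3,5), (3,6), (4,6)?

Step 1: Count edges incident to each vertex:
  deg(1) = 3 (neighbors: 2, 4, 5)
  deg(2) = 3 (neighbors: 1, 3, 4)
  deg(3) = 3 (neighbors: 2, 5, 6)
  deg(4) = 3 (neighbors: 1, 2, 6)
  deg(5) = 2 (neighbors: 1, 3)
  deg(6) = 2 (neighbors: 3, 4)

Step 2: Find maximum:
  max(3, 3, 3, 3, 2, 2) = 3 (vertex 1)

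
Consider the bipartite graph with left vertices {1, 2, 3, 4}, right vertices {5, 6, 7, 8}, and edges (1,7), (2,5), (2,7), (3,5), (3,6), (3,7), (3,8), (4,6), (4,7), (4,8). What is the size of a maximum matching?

Step 1: List the neighbors of each left vertex:
  1: 7
  2: 5, 7
  3: 5, 6, 7, 8
  4: 6, 7, 8

Step 2: Greedily match left vertices, then look for augmenting paths:
  Match 1 -- 7
  Match 2 -- 5
  Match 3 -- 6
  Match 4 -- 8
  No augmenting path remains.

Step 3: Verify this is maximum:
  Matching size 4 = min(|L|, |R|) = min(4, 4), which is an upper bound, so this matching is maximum.

Maximum matching: {(1,7), (2,5), (3,6), (4,8)}
Size: 4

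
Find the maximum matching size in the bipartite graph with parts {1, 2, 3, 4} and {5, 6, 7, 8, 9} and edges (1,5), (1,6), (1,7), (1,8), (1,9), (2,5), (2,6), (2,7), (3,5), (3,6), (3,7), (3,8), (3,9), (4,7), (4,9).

Step 1: List the neighbors of each left vertex:
  1: 5, 6, 7, 8, 9
  2: 5, 6, 7
  3: 5, 6, 7, 8, 9
  4: 7, 9

Step 2: Greedily match left vertices, then look for augmenting paths:
  Match 1 -- 5
  Match 2 -- 6
  Match 3 -- 7
  Match 4 -- 9
  No augmenting path remains.

Step 3: Verify this is maximum:
  Matching size 4 = min(|L|, |R|) = min(4, 5), which is an upper bound, so this matching is maximum.

Maximum matching: {(1,5), (2,6), (3,7), (4,9)}
Size: 4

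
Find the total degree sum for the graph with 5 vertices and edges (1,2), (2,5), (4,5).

Step 1: Count edges incident to each vertex:
  deg(1) = 1 (neighbors: 2)
  deg(2) = 2 (neighbors: 1, 5)
  deg(3) = 0 (neighbors: none)
  deg(4) = 1 (neighbors: 5)
  deg(5) = 2 (neighbors: 2, 4)

Step 2: Sum all degrees:
  1 + 2 + 0 + 1 + 2 = 6

Verification: sum of degrees = 2 * |E| = 2 * 3 = 6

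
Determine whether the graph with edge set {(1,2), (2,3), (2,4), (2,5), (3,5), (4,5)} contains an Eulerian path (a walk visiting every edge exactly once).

Step 1: Find the degree of each vertex:
  deg(1) = 1
  deg(2) = 4
  deg(3) = 2
  deg(4) = 2
  deg(5) = 3

Step 2: Count vertices with odd degree:
  Odd-degree vertices: 1, 5 (2 total)

Step 3: Apply Euler's theorem:
  - Eulerian circuit exists iff graph is connected and all vertices have even degree
  - Eulerian path exists iff graph is connected and has 0 or 2 odd-degree vertices

Graph is connected with exactly 2 odd-degree vertices (1, 5).
Eulerian path exists (starting and ending at the odd-degree vertices), but no Eulerian circuit.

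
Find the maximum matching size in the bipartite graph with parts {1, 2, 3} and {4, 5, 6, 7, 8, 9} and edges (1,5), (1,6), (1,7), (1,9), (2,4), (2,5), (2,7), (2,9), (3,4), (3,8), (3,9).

Step 1: List the neighbors of each left vertex:
  1: 5, 6, 7, 9
  2: 4, 5, 7, 9
  3: 4, 8, 9

Step 2: Greedily match left vertices, then look for augmenting paths:
  Match 1 -- 5
  Match 2 -- 4
  Match 3 -- 8
  No augmenting path remains.

Step 3: Verify this is maximum:
  Matching size 3 = min(|L|, |R|) = min(3, 6), which is an upper bound, so this matching is maximum.

Maximum matching: {(1,5), (2,4), (3,8)}
Size: 3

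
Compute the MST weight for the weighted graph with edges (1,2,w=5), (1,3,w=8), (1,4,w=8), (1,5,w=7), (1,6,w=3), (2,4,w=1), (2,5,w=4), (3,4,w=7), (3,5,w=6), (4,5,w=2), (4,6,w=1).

Apply Kruskal's algorithm (sort edges by weight, add if no cycle):

Sorted edges by weight:
  (2,4) w=1
  (4,6) w=1
  (4,5) w=2
  (1,6) w=3
  (2,5) w=4
  (1,2) w=5
  (3,5) w=6
  (1,5) w=7
  (3,4) w=7
  (1,3) w=8
  (1,4) w=8

Add edge (2,4) w=1 -- no cycle. Running total: 1
Add edge (4,6) w=1 -- no cycle. Running total: 2
Add edge (4,5) w=2 -- no cycle. Running total: 4
Add edge (1,6) w=3 -- no cycle. Running total: 7
Skip edge (2,5) w=4 -- would create cycle
Skip edge (1,2) w=5 -- would create cycle
Add edge (3,5) w=6 -- no cycle. Running total: 13

MST edges: (2,4,w=1), (4,6,w=1), (4,5,w=2), (1,6,w=3), (3,5,w=6)
Total MST weight: 1 + 1 + 2 + 3 + 6 = 13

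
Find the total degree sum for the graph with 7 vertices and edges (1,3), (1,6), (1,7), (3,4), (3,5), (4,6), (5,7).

Step 1: Count edges incident to each vertex:
  deg(1) = 3 (neighbors: 3, 6, 7)
  deg(2) = 0 (neighbors: none)
  deg(3) = 3 (neighbors: 1, 4, 5)
  deg(4) = 2 (neighbors: 3, 6)
  deg(5) = 2 (neighbors: 3, 7)
  deg(6) = 2 (neighbors: 1, 4)
  deg(7) = 2 (neighbors: 1, 5)

Step 2: Sum all degrees:
  3 + 0 + 3 + 2 + 2 + 2 + 2 = 14

Verification: sum of degrees = 2 * |E| = 2 * 7 = 14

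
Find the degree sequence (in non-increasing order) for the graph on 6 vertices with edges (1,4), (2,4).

Step 1: Count edges incident to each vertex:
  deg(1) = 1 (neighbors: 4)
  deg(2) = 1 (neighbors: 4)
  deg(3) = 0 (neighbors: none)
  deg(4) = 2 (neighbors: 1, 2)
  deg(5) = 0 (neighbors: none)
  deg(6) = 0 (neighbors: none)

Step 2: Sort degrees in non-increasing order:
  Degrees: [1, 1, 0, 2, 0, 0] -> sorted: [2, 1, 1, 0, 0, 0]

Degree sequence: [2, 1, 1, 0, 0, 0]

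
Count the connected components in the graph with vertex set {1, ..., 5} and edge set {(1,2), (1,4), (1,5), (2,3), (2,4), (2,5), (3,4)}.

Step 1: Build adjacency list from edges:
  1: 2, 4, 5
  2: 1, 3, 4, 5
  3: 2, 4
  4: 1, 2, 3
  5: 1, 2

Step 2: Run BFS/DFS from vertex 1:
  Visited: {1, 2, 4, 5, 3}
  Reached 5 of 5 vertices

Step 3: All 5 vertices reached from vertex 1, so the graph is connected.
Number of connected components: 1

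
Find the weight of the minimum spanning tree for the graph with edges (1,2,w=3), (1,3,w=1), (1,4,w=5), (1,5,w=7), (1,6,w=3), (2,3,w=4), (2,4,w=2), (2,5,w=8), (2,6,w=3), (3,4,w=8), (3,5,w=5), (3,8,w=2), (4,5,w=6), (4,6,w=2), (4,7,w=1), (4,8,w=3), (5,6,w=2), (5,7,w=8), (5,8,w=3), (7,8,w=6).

Apply Kruskal's algorithm (sort edges by weight, add if no cycle):

Sorted edges by weight:
  (1,3) w=1
  (4,7) w=1
  (2,4) w=2
  (3,8) w=2
  (4,6) w=2
  (5,6) w=2
  (1,2) w=3
  (1,6) w=3
  (2,6) w=3
  (4,8) w=3
  (5,8) w=3
  (2,3) w=4
  (1,4) w=5
  (3,5) w=5
  (4,5) w=6
  (7,8) w=6
  (1,5) w=7
  (2,5) w=8
  (3,4) w=8
  (5,7) w=8

Add edge (1,3) w=1 -- no cycle. Running total: 1
Add edge (4,7) w=1 -- no cycle. Running total: 2
Add edge (2,4) w=2 -- no cycle. Running total: 4
Add edge (3,8) w=2 -- no cycle. Running total: 6
Add edge (4,6) w=2 -- no cycle. Running total: 8
Add edge (5,6) w=2 -- no cycle. Running total: 10
Add edge (1,2) w=3 -- no cycle. Running total: 13

MST edges: (1,3,w=1), (4,7,w=1), (2,4,w=2), (3,8,w=2), (4,6,w=2), (5,6,w=2), (1,2,w=3)
Total MST weight: 1 + 1 + 2 + 2 + 2 + 2 + 3 = 13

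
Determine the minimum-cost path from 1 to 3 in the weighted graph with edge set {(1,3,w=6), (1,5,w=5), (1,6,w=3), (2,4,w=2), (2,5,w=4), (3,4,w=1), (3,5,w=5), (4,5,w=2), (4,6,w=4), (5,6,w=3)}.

Step 1: Build adjacency list with weights:
  1: 3(w=6), 5(w=5), 6(w=3)
  2: 4(w=2), 5(w=4)
  3: 1(w=6), 4(w=1), 5(w=5)
  4: 2(w=2), 3(w=1), 5(w=2), 6(w=4)
  5: 1(w=5), 2(w=4), 3(w=5), 4(w=2), 6(w=3)
  6: 1(w=3), 4(w=4), 5(w=3)

Step 2: Apply Dijkstra's algorithm from vertex 1:
  Visit vertex 1 (distance=0)
    Update dist[3] = 6
    Update dist[5] = 5
    Update dist[6] = 3
  Visit vertex 6 (distance=3)
    Update dist[4] = 7
  Visit vertex 5 (distance=5)
    Update dist[2] = 9
  Visit vertex 3 (distance=6)

Step 3: Shortest path: 1 -> 3
Total weight: 6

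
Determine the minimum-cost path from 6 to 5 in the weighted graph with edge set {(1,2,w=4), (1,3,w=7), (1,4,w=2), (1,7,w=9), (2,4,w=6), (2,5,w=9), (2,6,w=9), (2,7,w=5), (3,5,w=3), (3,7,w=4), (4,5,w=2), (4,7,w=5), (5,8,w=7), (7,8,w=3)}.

Step 1: Build adjacency list with weights:
  1: 2(w=4), 3(w=7), 4(w=2), 7(w=9)
  2: 1(w=4), 4(w=6), 5(w=9), 6(w=9), 7(w=5)
  3: 1(w=7), 5(w=3), 7(w=4)
  4: 1(w=2), 2(w=6), 5(w=2), 7(w=5)
  5: 2(w=9), 3(w=3), 4(w=2), 8(w=7)
  6: 2(w=9)
  7: 1(w=9), 2(w=5), 3(w=4), 4(w=5), 8(w=3)
  8: 5(w=7), 7(w=3)

Step 2: Apply Dijkstra's algorithm from vertex 6:
  Visit vertex 6 (distance=0)
    Update dist[2] = 9
  Visit vertex 2 (distance=9)
    Update dist[1] = 13
    Update dist[4] = 15
    Update dist[5] = 18
    Update dist[7] = 14
  Visit vertex 1 (distance=13)
    Update dist[3] = 20
  Visit vertex 7 (distance=14)
    Update dist[3] = 18
    Update dist[8] = 17
  Visit vertex 4 (distance=15)
    Update dist[5] = 17
  Visit vertex 5 (distance=17)

Step 3: Shortest path: 6 -> 2 -> 4 -> 5
Total weight: 9 + 6 + 2 = 17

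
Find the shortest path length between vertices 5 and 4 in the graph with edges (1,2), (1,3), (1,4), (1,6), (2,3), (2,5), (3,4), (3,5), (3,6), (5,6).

Step 1: Build adjacency list:
  1: 2, 3, 4, 6
  2: 1, 3, 5
  3: 1, 2, 4, 5, 6
  4: 1, 3
  5: 2, 3, 6
  6: 1, 3, 5

Step 2: BFS from vertex 5 to find shortest path to 4:
  vertex 2 reached at distance 1
  vertex 3 reached at distance 1
  vertex 6 reached at distance 1
  vertex 1 reached at distance 2
  vertex 4 reached at distance 2

Step 3: Shortest path: 5 -> 3 -> 4
Path length: 2 edges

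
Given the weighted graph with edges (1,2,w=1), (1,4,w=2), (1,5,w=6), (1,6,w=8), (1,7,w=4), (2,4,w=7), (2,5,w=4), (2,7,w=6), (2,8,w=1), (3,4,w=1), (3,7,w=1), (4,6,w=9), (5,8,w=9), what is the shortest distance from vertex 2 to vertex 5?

Step 1: Build adjacency list with weights:
  1: 2(w=1), 4(w=2), 5(w=6), 6(w=8), 7(w=4)
  2: 1(w=1), 4(w=7), 5(w=4), 7(w=6), 8(w=1)
  3: 4(w=1), 7(w=1)
  4: 1(w=2), 2(w=7), 3(w=1), 6(w=9)
  5: 1(w=6), 2(w=4), 8(w=9)
  6: 1(w=8), 4(w=9)
  7: 1(w=4), 2(w=6), 3(w=1)
  8: 2(w=1), 5(w=9)

Step 2: Apply Dijkstra's algorithm from vertex 2:
  Visit vertex 2 (distance=0)
    Update dist[1] = 1
    Update dist[4] = 7
    Update dist[5] = 4
    Update dist[7] = 6
    Update dist[8] = 1
  Visit vertex 1 (distance=1)
    Update dist[4] = 3
    Update dist[6] = 9
    Update dist[7] = 5
  Visit vertex 8 (distance=1)
  Visit vertex 4 (distance=3)
    Update dist[3] = 4
  Visit vertex 3 (distance=4)
  Visit vertex 5 (distance=4)

Step 3: Shortest path: 2 -> 5
Total weight: 4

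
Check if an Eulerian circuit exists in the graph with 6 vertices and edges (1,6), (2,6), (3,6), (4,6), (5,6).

Step 1: Find the degree of each vertex:
  deg(1) = 1
  deg(2) = 1
  deg(3) = 1
  deg(4) = 1
  deg(5) = 1
  deg(6) = 5

Step 2: Count vertices with odd degree:
  Odd-degree vertices: 1, 2, 3, 4, 5, 6 (6 total)

Step 3: Apply Euler's theorem:
  - Eulerian circuit exists iff graph is connected and all vertices have even degree
  - Eulerian path exists iff graph is connected and has 0 or 2 odd-degree vertices

Graph has 6 odd-degree vertices (need 0 or 2).
Neither Eulerian path nor Eulerian circuit exists.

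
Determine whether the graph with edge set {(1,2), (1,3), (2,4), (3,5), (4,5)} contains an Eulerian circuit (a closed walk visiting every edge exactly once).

Step 1: Find the degree of each vertex:
  deg(1) = 2
  deg(2) = 2
  deg(3) = 2
  deg(4) = 2
  deg(5) = 2

Step 2: Count vertices with odd degree:
  All vertices have even degree (0 odd-degree vertices)

Step 3: Apply Euler's theorem:
  - Eulerian circuit exists iff graph is connected and all vertices have even degree
  - Eulerian path exists iff graph is connected and has 0 or 2 odd-degree vertices

Graph is connected with 0 odd-degree vertices.
Both Eulerian circuit and Eulerian path exist.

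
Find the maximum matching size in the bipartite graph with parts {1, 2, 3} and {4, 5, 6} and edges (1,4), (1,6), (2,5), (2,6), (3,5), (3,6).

Step 1: List the neighbors of each left vertex:
  1: 4, 6
  2: 5, 6
  3: 5, 6

Step 2: Greedily match left vertices, then look for augmenting paths:
  Match 1 -- 4
  Match 2 -- 5
  Match 3 -- 6
  No augmenting path remains.

Step 3: Verify this is maximum:
  Matching size 3 = min(|L|, |R|) = min(3, 3), which is an upper bound, so this matching is maximum.

Maximum matching: {(1,4), (2,5), (3,6)}
Size: 3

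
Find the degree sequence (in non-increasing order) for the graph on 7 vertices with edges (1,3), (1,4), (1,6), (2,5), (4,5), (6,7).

Step 1: Count edges incident to each vertex:
  deg(1) = 3 (neighbors: 3, 4, 6)
  deg(2) = 1 (neighbors: 5)
  deg(3) = 1 (neighbors: 1)
  deg(4) = 2 (neighbors: 1, 5)
  deg(5) = 2 (neighbors: 2, 4)
  deg(6) = 2 (neighbors: 1, 7)
  deg(7) = 1 (neighbors: 6)

Step 2: Sort degrees in non-increasing order:
  Degrees: [3, 1, 1, 2, 2, 2, 1] -> sorted: [3, 2, 2, 2, 1, 1, 1]

Degree sequence: [3, 2, 2, 2, 1, 1, 1]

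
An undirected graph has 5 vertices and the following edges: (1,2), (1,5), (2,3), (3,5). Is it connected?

Step 1: Build adjacency list from edges:
  1: 2, 5
  2: 1, 3
  3: 2, 5
  4: (none)
  5: 1, 3

Step 2: Run BFS/DFS from vertex 1:
  Visited: {1, 2, 5, 3}
  Reached 4 of 5 vertices

Step 3: Only 4 of 5 vertices reached. Graph is disconnected.
Connected components: {1, 2, 3, 5}, {4}
Answer: No, the graph is not connected (2 components).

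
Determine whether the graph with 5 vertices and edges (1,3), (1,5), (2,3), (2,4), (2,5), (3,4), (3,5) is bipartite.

Step 1: Attempt 2-coloring using BFS:
  Start at vertex 1, assign color 0
  Color vertex 3 with color 1 (neighbor of 1)
  Color vertex 5 with color 1 (neighbor of 1)
  Color vertex 2 with color 0 (neighbor of 3)
  Color vertex 4 with color 0 (neighbor of 3)

Step 2: Conflict found! Vertices 3 and 5 are adjacent but have the same color.
This means the graph contains an odd cycle.

The graph is NOT bipartite.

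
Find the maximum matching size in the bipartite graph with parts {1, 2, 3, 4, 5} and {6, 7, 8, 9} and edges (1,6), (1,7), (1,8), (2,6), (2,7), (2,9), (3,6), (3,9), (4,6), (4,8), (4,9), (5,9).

Step 1: List the neighbors of each left vertex:
  1: 6, 7, 8
  2: 6, 7, 9
  3: 6, 9
  4: 6, 8, 9
  5: 9

Step 2: Greedily match left vertices, then look for augmenting paths:
  Match 1 -- 6
  Match 2 -- 7
  Match 3 -- 9
  Match 4 -- 8
  No augmenting path remains.

Step 3: Verify this is maximum:
  Matching size 4 = min(|L|, |R|) = min(5, 4), which is an upper bound, so this matching is maximum.

Maximum matching: {(1,6), (2,7), (3,9), (4,8)}
Size: 4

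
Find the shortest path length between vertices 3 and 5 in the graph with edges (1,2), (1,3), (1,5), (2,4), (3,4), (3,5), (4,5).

Step 1: Build adjacency list:
  1: 2, 3, 5
  2: 1, 4
  3: 1, 4, 5
  4: 2, 3, 5
  5: 1, 3, 4

Step 2: BFS from vertex 3 to find shortest path to 5:
  vertex 1 reached at distance 1
  vertex 4 reached at distance 1
  vertex 5 reached at distance 1

Step 3: Shortest path: 3 -> 5
Path length: 1 edge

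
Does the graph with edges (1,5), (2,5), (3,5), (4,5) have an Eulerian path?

Step 1: Find the degree of each vertex:
  deg(1) = 1
  deg(2) = 1
  deg(3) = 1
  deg(4) = 1
  deg(5) = 4

Step 2: Count vertices with odd degree:
  Odd-degree vertices: 1, 2, 3, 4 (4 total)

Step 3: Apply Euler's theorem:
  - Eulerian circuit exists iff graph is connected and all vertices have even degree
  - Eulerian path exists iff graph is connected and has 0 or 2 odd-degree vertices

Graph has 4 odd-degree vertices (need 0 or 2).
Neither Eulerian path nor Eulerian circuit exists.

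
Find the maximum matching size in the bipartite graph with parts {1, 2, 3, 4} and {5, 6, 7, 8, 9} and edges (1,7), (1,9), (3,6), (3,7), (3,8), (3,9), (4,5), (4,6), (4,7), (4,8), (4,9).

Step 1: List the neighbors of each left vertex:
  1: 7, 9
  2: (none)
  3: 6, 7, 8, 9
  4: 5, 6, 7, 8, 9

Step 2: Greedily match left vertices, then look for augmenting paths:
  Match 1 -- 7
  Match 3 -- 6
  Match 4 -- 5
  No augmenting path remains.

Step 3: Verify this is maximum:
  Matching has size 3. The vertex set {1, 3, 4} covers every edge and has size 3; any matching has at most one edge per cover vertex, so 3 is maximum (König's theorem).

Maximum matching: {(1,7), (3,6), (4,5)}
Size: 3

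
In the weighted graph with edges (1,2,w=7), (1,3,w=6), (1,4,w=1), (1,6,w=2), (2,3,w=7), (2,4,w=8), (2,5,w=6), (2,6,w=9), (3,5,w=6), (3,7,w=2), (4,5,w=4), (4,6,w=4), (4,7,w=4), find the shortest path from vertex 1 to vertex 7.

Step 1: Build adjacency list with weights:
  1: 2(w=7), 3(w=6), 4(w=1), 6(w=2)
  2: 1(w=7), 3(w=7), 4(w=8), 5(w=6), 6(w=9)
  3: 1(w=6), 2(w=7), 5(w=6), 7(w=2)
  4: 1(w=1), 2(w=8), 5(w=4), 6(w=4), 7(w=4)
  5: 2(w=6), 3(w=6), 4(w=4)
  6: 1(w=2), 2(w=9), 4(w=4)
  7: 3(w=2), 4(w=4)

Step 2: Apply Dijkstra's algorithm from vertex 1:
  Visit vertex 1 (distance=0)
    Update dist[2] = 7
    Update dist[3] = 6
    Update dist[4] = 1
    Update dist[6] = 2
  Visit vertex 4 (distance=1)
    Update dist[5] = 5
    Update dist[7] = 5
  Visit vertex 6 (distance=2)
  Visit vertex 5 (distance=5)
  Visit vertex 7 (distance=5)

Step 3: Shortest path: 1 -> 4 -> 7
Total weight: 1 + 4 = 5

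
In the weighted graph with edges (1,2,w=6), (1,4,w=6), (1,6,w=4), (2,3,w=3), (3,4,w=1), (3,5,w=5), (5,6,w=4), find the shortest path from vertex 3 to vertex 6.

Step 1: Build adjacency list with weights:
  1: 2(w=6), 4(w=6), 6(w=4)
  2: 1(w=6), 3(w=3)
  3: 2(w=3), 4(w=1), 5(w=5)
  4: 1(w=6), 3(w=1)
  5: 3(w=5), 6(w=4)
  6: 1(w=4), 5(w=4)

Step 2: Apply Dijkstra's algorithm from vertex 3:
  Visit vertex 3 (distance=0)
    Update dist[2] = 3
    Update dist[4] = 1
    Update dist[5] = 5
  Visit vertex 4 (distance=1)
    Update dist[1] = 7
  Visit vertex 2 (distance=3)
  Visit vertex 5 (distance=5)
    Update dist[6] = 9
  Visit vertex 1 (distance=7)
  Visit vertex 6 (distance=9)

Step 3: Shortest path: 3 -> 5 -> 6
Total weight: 5 + 4 = 9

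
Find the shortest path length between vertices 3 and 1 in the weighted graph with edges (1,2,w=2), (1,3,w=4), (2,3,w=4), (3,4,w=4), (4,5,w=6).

Step 1: Build adjacency list with weights:
  1: 2(w=2), 3(w=4)
  2: 1(w=2), 3(w=4)
  3: 1(w=4), 2(w=4), 4(w=4)
  4: 3(w=4), 5(w=6)
  5: 4(w=6)

Step 2: Apply Dijkstra's algorithm from vertex 3:
  Visit vertex 3 (distance=0)
    Update dist[1] = 4
    Update dist[2] = 4
    Update dist[4] = 4
  Visit vertex 1 (distance=4)

Step 3: Shortest path: 3 -> 1
Total weight: 4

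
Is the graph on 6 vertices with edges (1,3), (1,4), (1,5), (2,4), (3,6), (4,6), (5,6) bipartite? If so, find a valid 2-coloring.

Step 1: Attempt 2-coloring using BFS:
  Start at vertex 1, assign color 0
  Color vertex 3 with color 1 (neighbor of 1)
  Color vertex 4 with color 1 (neighbor of 1)
  Color vertex 5 with color 1 (neighbor of 1)
  Color vertex 6 with color 0 (neighbor of 3)
  Color vertex 2 with color 0 (neighbor of 4)

Step 2: 2-coloring succeeded. No conflicts found.
  Set A (color 0): {1, 2, 6}
  Set B (color 1): {3, 4, 5}

The graph is bipartite with partition {1, 2, 6}, {3, 4, 5}.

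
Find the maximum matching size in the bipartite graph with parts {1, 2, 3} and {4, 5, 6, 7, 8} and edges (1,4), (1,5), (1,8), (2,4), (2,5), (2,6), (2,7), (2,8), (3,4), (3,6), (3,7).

Step 1: List the neighbors of each left vertex:
  1: 4, 5, 8
  2: 4, 5, 6, 7, 8
  3: 4, 6, 7

Step 2: Greedily match left vertices, then look for augmenting paths:
  Match 1 -- 4
  Match 2 -- 5
  Match 3 -- 6
  No augmenting path remains.

Step 3: Verify this is maximum:
  Matching size 3 = min(|L|, |R|) = min(3, 5), which is an upper bound, so this matching is maximum.

Maximum matching: {(1,4), (2,5), (3,6)}
Size: 3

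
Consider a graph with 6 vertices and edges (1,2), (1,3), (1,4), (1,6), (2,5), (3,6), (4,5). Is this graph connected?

Step 1: Build adjacency list from edges:
  1: 2, 3, 4, 6
  2: 1, 5
  3: 1, 6
  4: 1, 5
  5: 2, 4
  6: 1, 3

Step 2: Run BFS/DFS from vertex 1:
  Visited: {1, 2, 3, 4, 6, 5}
  Reached 6 of 6 vertices

Step 3: All 6 vertices reached from vertex 1, so the graph is connected.
Answer: Yes, the graph is connected.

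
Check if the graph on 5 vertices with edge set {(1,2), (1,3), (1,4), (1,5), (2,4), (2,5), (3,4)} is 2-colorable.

Step 1: Attempt 2-coloring using BFS:
  Start at vertex 1, assign color 0
  Color vertex 2 with color 1 (neighbor of 1)
  Color vertex 3 with color 1 (neighbor of 1)
  Color vertex 4 with color 1 (neighbor of 1)
  Color vertex 5 with color 1 (neighbor of 1)

Step 2: Conflict found! Vertices 2 and 4 are adjacent but have the same color.
This means the graph contains an odd cycle.

The graph is NOT bipartite.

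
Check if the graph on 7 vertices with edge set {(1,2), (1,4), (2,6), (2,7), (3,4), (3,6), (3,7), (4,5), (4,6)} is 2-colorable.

Step 1: Attempt 2-coloring using BFS:
  Start at vertex 1, assign color 0
  Color vertex 2 with color 1 (neighbor of 1)
  Color vertex 4 with color 1 (neighbor of 1)
  Color vertex 6 with color 0 (neighbor of 2)
  Color vertex 7 with color 0 (neighbor of 2)
  Color vertex 3 with color 0 (neighbor of 4)
  Color vertex 5 with color 0 (neighbor of 4)

Step 2: Conflict found! Vertices 6 and 3 are adjacent but have the same color.
This means the graph contains an odd cycle.

The graph is NOT bipartite.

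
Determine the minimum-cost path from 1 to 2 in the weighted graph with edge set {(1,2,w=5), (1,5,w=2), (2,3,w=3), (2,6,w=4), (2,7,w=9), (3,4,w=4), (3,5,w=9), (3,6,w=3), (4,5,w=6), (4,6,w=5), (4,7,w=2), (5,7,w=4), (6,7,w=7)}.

Step 1: Build adjacency list with weights:
  1: 2(w=5), 5(w=2)
  2: 1(w=5), 3(w=3), 6(w=4), 7(w=9)
  3: 2(w=3), 4(w=4), 5(w=9), 6(w=3)
  4: 3(w=4), 5(w=6), 6(w=5), 7(w=2)
  5: 1(w=2), 3(w=9), 4(w=6), 7(w=4)
  6: 2(w=4), 3(w=3), 4(w=5), 7(w=7)
  7: 2(w=9), 4(w=2), 5(w=4), 6(w=7)

Step 2: Apply Dijkstra's algorithm from vertex 1:
  Visit vertex 1 (distance=0)
    Update dist[2] = 5
    Update dist[5] = 2
  Visit vertex 5 (distance=2)
    Update dist[3] = 11
    Update dist[4] = 8
    Update dist[7] = 6
  Visit vertex 2 (distance=5)
    Update dist[3] = 8
    Update dist[6] = 9

Step 3: Shortest path: 1 -> 2
Total weight: 5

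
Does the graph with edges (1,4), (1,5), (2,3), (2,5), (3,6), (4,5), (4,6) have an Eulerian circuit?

Step 1: Find the degree of each vertex:
  deg(1) = 2
  deg(2) = 2
  deg(3) = 2
  deg(4) = 3
  deg(5) = 3
  deg(6) = 2

Step 2: Count vertices with odd degree:
  Odd-degree vertices: 4, 5 (2 total)

Step 3: Apply Euler's theorem:
  - Eulerian circuit exists iff graph is connected and all vertices have even degree
  - Eulerian path exists iff graph is connected and has 0 or 2 odd-degree vertices

Graph is connected with exactly 2 odd-degree vertices (4, 5).
Eulerian path exists (starting and ending at the odd-degree vertices), but no Eulerian circuit.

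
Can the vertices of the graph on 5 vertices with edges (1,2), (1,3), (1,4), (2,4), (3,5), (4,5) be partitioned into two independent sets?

Step 1: Attempt 2-coloring using BFS:
  Start at vertex 1, assign color 0
  Color vertex 2 with color 1 (neighbor of 1)
  Color vertex 3 with color 1 (neighbor of 1)
  Color vertex 4 with color 1 (neighbor of 1)

Step 2: Conflict found! Vertices 2 and 4 are adjacent but have the same color.
This means the graph contains an odd cycle.

The graph is NOT bipartite.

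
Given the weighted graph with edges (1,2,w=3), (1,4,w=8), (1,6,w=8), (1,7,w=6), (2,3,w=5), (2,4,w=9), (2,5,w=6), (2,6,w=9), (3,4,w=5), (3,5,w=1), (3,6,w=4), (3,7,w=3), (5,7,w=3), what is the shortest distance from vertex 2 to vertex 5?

Step 1: Build adjacency list with weights:
  1: 2(w=3), 4(w=8), 6(w=8), 7(w=6)
  2: 1(w=3), 3(w=5), 4(w=9), 5(w=6), 6(w=9)
  3: 2(w=5), 4(w=5), 5(w=1), 6(w=4), 7(w=3)
  4: 1(w=8), 2(w=9), 3(w=5)
  5: 2(w=6), 3(w=1), 7(w=3)
  6: 1(w=8), 2(w=9), 3(w=4)
  7: 1(w=6), 3(w=3), 5(w=3)

Step 2: Apply Dijkstra's algorithm from vertex 2:
  Visit vertex 2 (distance=0)
    Update dist[1] = 3
    Update dist[3] = 5
    Update dist[4] = 9
    Update dist[5] = 6
    Update dist[6] = 9
  Visit vertex 1 (distance=3)
    Update dist[7] = 9
  Visit vertex 3 (distance=5)
    Update dist[7] = 8
  Visit vertex 5 (distance=6)

Step 3: Shortest path: 2 -> 5
Total weight: 6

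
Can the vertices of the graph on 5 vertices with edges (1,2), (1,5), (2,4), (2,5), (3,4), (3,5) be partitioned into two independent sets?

Step 1: Attempt 2-coloring using BFS:
  Start at vertex 1, assign color 0
  Color vertex 2 with color 1 (neighbor of 1)
  Color vertex 5 with color 1 (neighbor of 1)
  Color vertex 4 with color 0 (neighbor of 2)

Step 2: Conflict found! Vertices 2 and 5 are adjacent but have the same color.
This means the graph contains an odd cycle.

The graph is NOT bipartite.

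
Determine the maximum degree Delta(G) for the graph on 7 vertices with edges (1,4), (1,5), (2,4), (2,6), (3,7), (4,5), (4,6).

Step 1: Count edges incident to each vertex:
  deg(1) = 2 (neighbors: 4, 5)
  deg(2) = 2 (neighbors: 4, 6)
  deg(3) = 1 (neighbors: 7)
  deg(4) = 4 (neighbors: 1, 2, 5, 6)
  deg(5) = 2 (neighbors: 1, 4)
  deg(6) = 2 (neighbors: 2, 4)
  deg(7) = 1 (neighbors: 3)

Step 2: Find maximum:
  max(2, 2, 1, 4, 2, 2, 1) = 4 (vertex 4)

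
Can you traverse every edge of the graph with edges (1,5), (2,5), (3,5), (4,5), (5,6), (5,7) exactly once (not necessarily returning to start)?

Step 1: Find the degree of each vertex:
  deg(1) = 1
  deg(2) = 1
  deg(3) = 1
  deg(4) = 1
  deg(5) = 6
  deg(6) = 1
  deg(7) = 1

Step 2: Count vertices with odd degree:
  Odd-degree vertices: 1, 2, 3, 4, 6, 7 (6 total)

Step 3: Apply Euler's theorem:
  - Eulerian circuit exists iff graph is connected and all vertices have even degree
  - Eulerian path exists iff graph is connected and has 0 or 2 odd-degree vertices

Graph has 6 odd-degree vertices (need 0 or 2).
Neither Eulerian path nor Eulerian circuit exists.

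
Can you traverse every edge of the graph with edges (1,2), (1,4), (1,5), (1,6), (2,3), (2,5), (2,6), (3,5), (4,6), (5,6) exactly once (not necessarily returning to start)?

Step 1: Find the degree of each vertex:
  deg(1) = 4
  deg(2) = 4
  deg(3) = 2
  deg(4) = 2
  deg(5) = 4
  deg(6) = 4

Step 2: Count vertices with odd degree:
  All vertices have even degree (0 odd-degree vertices)

Step 3: Apply Euler's theorem:
  - Eulerian circuit exists iff graph is connected and all vertices have even degree
  - Eulerian path exists iff graph is connected and has 0 or 2 odd-degree vertices

Graph is connected with 0 odd-degree vertices.
Both Eulerian circuit and Eulerian path exist.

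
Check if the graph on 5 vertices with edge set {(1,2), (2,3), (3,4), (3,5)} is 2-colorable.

Step 1: Attempt 2-coloring using BFS:
  Start at vertex 1, assign color 0
  Color vertex 2 with color 1 (neighbor of 1)
  Color vertex 3 with color 0 (neighbor of 2)
  Color vertex 4 with color 1 (neighbor of 3)
  Color vertex 5 with color 1 (neighbor of 3)

Step 2: 2-coloring succeeded. No conflicts found.
  Set A (color 0): {1, 3}
  Set B (color 1): {2, 4, 5}

The graph is bipartite with partition {1, 3}, {2, 4, 5}.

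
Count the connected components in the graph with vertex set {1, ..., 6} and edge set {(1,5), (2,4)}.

Step 1: Build adjacency list from edges:
  1: 5
  2: 4
  3: (none)
  4: 2
  5: 1
  6: (none)

Step 2: Run BFS/DFS from vertex 1:
  Visited: {1, 5}
  Reached 2 of 6 vertices

Step 3: Only 2 of 6 vertices reached. Graph is disconnected.
Connected components: {1, 5}, {2, 4}, {3}, {6}
Number of connected components: 4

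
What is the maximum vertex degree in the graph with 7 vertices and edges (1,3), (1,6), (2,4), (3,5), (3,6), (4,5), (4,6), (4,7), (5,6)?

Step 1: Count edges incident to each vertex:
  deg(1) = 2 (neighbors: 3, 6)
  deg(2) = 1 (neighbors: 4)
  deg(3) = 3 (neighbors: 1, 5, 6)
  deg(4) = 4 (neighbors: 2, 5, 6, 7)
  deg(5) = 3 (neighbors: 3, 4, 6)
  deg(6) = 4 (neighbors: 1, 3, 4, 5)
  deg(7) = 1 (neighbors: 4)

Step 2: Find maximum:
  max(2, 1, 3, 4, 3, 4, 1) = 4 (vertex 4)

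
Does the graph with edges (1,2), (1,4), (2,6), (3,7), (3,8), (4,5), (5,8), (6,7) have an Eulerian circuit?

Step 1: Find the degree of each vertex:
  deg(1) = 2
  deg(2) = 2
  deg(3) = 2
  deg(4) = 2
  deg(5) = 2
  deg(6) = 2
  deg(7) = 2
  deg(8) = 2

Step 2: Count vertices with odd degree:
  All vertices have even degree (0 odd-degree vertices)

Step 3: Apply Euler's theorem:
  - Eulerian circuit exists iff graph is connected and all vertices have even degree
  - Eulerian path exists iff graph is connected and has 0 or 2 odd-degree vertices

Graph is connected with 0 odd-degree vertices.
Both Eulerian circuit and Eulerian path exist.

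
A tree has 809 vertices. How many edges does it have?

A tree on n vertices always has exactly n - 1 edges.
For n = 809: edges = 809 - 1 = 808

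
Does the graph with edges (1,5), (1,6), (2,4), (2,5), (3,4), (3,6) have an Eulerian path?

Step 1: Find the degree of each vertex:
  deg(1) = 2
  deg(2) = 2
  deg(3) = 2
  deg(4) = 2
  deg(5) = 2
  deg(6) = 2

Step 2: Count vertices with odd degree:
  All vertices have even degree (0 odd-degree vertices)

Step 3: Apply Euler's theorem:
  - Eulerian circuit exists iff graph is connected and all vertices have even degree
  - Eulerian path exists iff graph is connected and has 0 or 2 odd-degree vertices

Graph is connected with 0 odd-degree vertices.
Both Eulerian circuit and Eulerian path exist.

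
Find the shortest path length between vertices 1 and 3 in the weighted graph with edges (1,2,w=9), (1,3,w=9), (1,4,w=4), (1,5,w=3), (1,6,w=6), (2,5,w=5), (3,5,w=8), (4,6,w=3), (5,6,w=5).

Step 1: Build adjacency list with weights:
  1: 2(w=9), 3(w=9), 4(w=4), 5(w=3), 6(w=6)
  2: 1(w=9), 5(w=5)
  3: 1(w=9), 5(w=8)
  4: 1(w=4), 6(w=3)
  5: 1(w=3), 2(w=5), 3(w=8), 6(w=5)
  6: 1(w=6), 4(w=3), 5(w=5)

Step 2: Apply Dijkstra's algorithm from vertex 1:
  Visit vertex 1 (distance=0)
    Update dist[2] = 9
    Update dist[3] = 9
    Update dist[4] = 4
    Update dist[5] = 3
    Update dist[6] = 6
  Visit vertex 5 (distance=3)
    Update dist[2] = 8
  Visit vertex 4 (distance=4)
  Visit vertex 6 (distance=6)
  Visit vertex 2 (distance=8)
  Visit vertex 3 (distance=9)

Step 3: Shortest path: 1 -> 3
Total weight: 9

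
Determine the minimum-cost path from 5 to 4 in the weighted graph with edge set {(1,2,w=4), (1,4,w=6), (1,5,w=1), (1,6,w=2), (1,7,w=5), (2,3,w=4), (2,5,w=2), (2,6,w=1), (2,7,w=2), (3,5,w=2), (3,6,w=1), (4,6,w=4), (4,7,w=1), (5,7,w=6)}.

Step 1: Build adjacency list with weights:
  1: 2(w=4), 4(w=6), 5(w=1), 6(w=2), 7(w=5)
  2: 1(w=4), 3(w=4), 5(w=2), 6(w=1), 7(w=2)
  3: 2(w=4), 5(w=2), 6(w=1)
  4: 1(w=6), 6(w=4), 7(w=1)
  5: 1(w=1), 2(w=2), 3(w=2), 7(w=6)
  6: 1(w=2), 2(w=1), 3(w=1), 4(w=4)
  7: 1(w=5), 2(w=2), 4(w=1), 5(w=6)

Step 2: Apply Dijkstra's algorithm from vertex 5:
  Visit vertex 5 (distance=0)
    Update dist[1] = 1
    Update dist[2] = 2
    Update dist[3] = 2
    Update dist[7] = 6
  Visit vertex 1 (distance=1)
    Update dist[4] = 7
    Update dist[6] = 3
  Visit vertex 2 (distance=2)
    Update dist[7] = 4
  Visit vertex 3 (distance=2)
  Visit vertex 6 (distance=3)
  Visit vertex 7 (distance=4)
    Update dist[4] = 5
  Visit vertex 4 (distance=5)

Step 3: Shortest path: 5 -> 2 -> 7 -> 4
Total weight: 2 + 2 + 1 = 5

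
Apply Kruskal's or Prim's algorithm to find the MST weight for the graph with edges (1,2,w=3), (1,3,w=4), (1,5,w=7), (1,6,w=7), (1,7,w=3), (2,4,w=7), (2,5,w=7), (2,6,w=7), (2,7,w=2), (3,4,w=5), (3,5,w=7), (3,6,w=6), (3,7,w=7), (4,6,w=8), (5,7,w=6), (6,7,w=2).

Apply Kruskal's algorithm (sort edges by weight, add if no cycle):

Sorted edges by weight:
  (2,7) w=2
  (6,7) w=2
  (1,2) w=3
  (1,7) w=3
  (1,3) w=4
  (3,4) w=5
  (3,6) w=6
  (5,7) w=6
  (1,6) w=7
  (1,5) w=7
  (2,5) w=7
  (2,4) w=7
  (2,6) w=7
  (3,5) w=7
  (3,7) w=7
  (4,6) w=8

Add edge (2,7) w=2 -- no cycle. Running total: 2
Add edge (6,7) w=2 -- no cycle. Running total: 4
Add edge (1,2) w=3 -- no cycle. Running total: 7
Skip edge (1,7) w=3 -- would create cycle
Add edge (1,3) w=4 -- no cycle. Running total: 11
Add edge (3,4) w=5 -- no cycle. Running total: 16
Skip edge (3,6) w=6 -- would create cycle
Add edge (5,7) w=6 -- no cycle. Running total: 22

MST edges: (2,7,w=2), (6,7,w=2), (1,2,w=3), (1,3,w=4), (3,4,w=5), (5,7,w=6)
Total MST weight: 2 + 2 + 3 + 4 + 5 + 6 = 22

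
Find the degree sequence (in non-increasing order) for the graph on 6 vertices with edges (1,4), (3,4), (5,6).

Step 1: Count edges incident to each vertex:
  deg(1) = 1 (neighbors: 4)
  deg(2) = 0 (neighbors: none)
  deg(3) = 1 (neighbors: 4)
  deg(4) = 2 (neighbors: 1, 3)
  deg(5) = 1 (neighbors: 6)
  deg(6) = 1 (neighbors: 5)

Step 2: Sort degrees in non-increasing order:
  Degrees: [1, 0, 1, 2, 1, 1] -> sorted: [2, 1, 1, 1, 1, 0]

Degree sequence: [2, 1, 1, 1, 1, 0]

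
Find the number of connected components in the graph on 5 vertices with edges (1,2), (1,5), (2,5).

Step 1: Build adjacency list from edges:
  1: 2, 5
  2: 1, 5
  3: (none)
  4: (none)
  5: 1, 2

Step 2: Run BFS/DFS from vertex 1:
  Visited: {1, 2, 5}
  Reached 3 of 5 vertices

Step 3: Only 3 of 5 vertices reached. Graph is disconnected.
Connected components: {1, 2, 5}, {3}, {4}
Number of connected components: 3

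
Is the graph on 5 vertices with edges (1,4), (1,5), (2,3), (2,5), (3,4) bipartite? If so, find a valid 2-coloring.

Step 1: Attempt 2-coloring using BFS:
  Start at vertex 1, assign color 0
  Color vertex 4 with color 1 (neighbor of 1)
  Color vertex 5 with color 1 (neighbor of 1)
  Color vertex 3 with color 0 (neighbor of 4)
  Color vertex 2 with color 0 (neighbor of 5)

Step 2: Conflict found! Vertices 3 and 2 are adjacent but have the same color.
This means the graph contains an odd cycle.

The graph is NOT bipartite.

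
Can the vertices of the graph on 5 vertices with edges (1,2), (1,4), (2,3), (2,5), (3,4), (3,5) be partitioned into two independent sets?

Step 1: Attempt 2-coloring using BFS:
  Start at vertex 1, assign color 0
  Color vertex 2 with color 1 (neighbor of 1)
  Color vertex 4 with color 1 (neighbor of 1)
  Color vertex 3 with color 0 (neighbor of 2)
  Color vertex 5 with color 0 (neighbor of 2)

Step 2: Conflict found! Vertices 3 and 5 are adjacent but have the same color.
This means the graph contains an odd cycle.

The graph is NOT bipartite.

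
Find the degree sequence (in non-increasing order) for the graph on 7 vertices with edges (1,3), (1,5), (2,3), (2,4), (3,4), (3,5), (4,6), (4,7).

Step 1: Count edges incident to each vertex:
  deg(1) = 2 (neighbors: 3, 5)
  deg(2) = 2 (neighbors: 3, 4)
  deg(3) = 4 (neighbors: 1, 2, 4, 5)
  deg(4) = 4 (neighbors: 2, 3, 6, 7)
  deg(5) = 2 (neighbors: 1, 3)
  deg(6) = 1 (neighbors: 4)
  deg(7) = 1 (neighbors: 4)

Step 2: Sort degrees in non-increasing order:
  Degrees: [2, 2, 4, 4, 2, 1, 1] -> sorted: [4, 4, 2, 2, 2, 1, 1]

Degree sequence: [4, 4, 2, 2, 2, 1, 1]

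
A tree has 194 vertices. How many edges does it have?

A tree on n vertices always has exactly n - 1 edges.
For n = 194: edges = 194 - 1 = 193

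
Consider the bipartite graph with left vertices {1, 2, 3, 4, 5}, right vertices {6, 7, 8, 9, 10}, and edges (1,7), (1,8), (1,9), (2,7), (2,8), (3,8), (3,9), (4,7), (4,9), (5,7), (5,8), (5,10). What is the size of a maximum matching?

Step 1: List the neighbors of each left vertex:
  1: 7, 8, 9
  2: 7, 8
  3: 8, 9
  4: 7, 9
  5: 7, 8, 10

Step 2: Greedily match left vertices, then look for augmenting paths:
  Match 1 -- 7
  Match 2 -- 8
  Match 3 -- 9
  Match 5 -- 10
  No augmenting path remains.

Step 3: Verify this is maximum:
  Matching has size 4. The vertex set {5, 7, 8, 9} covers every edge and has size 4; any matching has at most one edge per cover vertex, so 4 is maximum (König's theorem).

Maximum matching: {(1,7), (2,8), (3,9), (5,10)}
Size: 4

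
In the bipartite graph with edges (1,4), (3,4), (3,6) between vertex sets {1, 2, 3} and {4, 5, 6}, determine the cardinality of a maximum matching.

Step 1: List the neighbors of each left vertex:
  1: 4
  2: (none)
  3: 4, 6

Step 2: Greedily match left vertices, then look for augmenting paths:
  Match 1 -- 4
  Match 3 -- 6
  No augmenting path remains.

Step 3: Verify this is maximum:
  Matching has size 2. The vertex set {1, 3} covers every edge and has size 2; any matching has at most one edge per cover vertex, so 2 is maximum (König's theorem).

Maximum matching: {(1,4), (3,6)}
Size: 2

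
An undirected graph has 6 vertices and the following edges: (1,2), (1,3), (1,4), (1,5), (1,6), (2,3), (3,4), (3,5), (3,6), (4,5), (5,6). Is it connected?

Step 1: Build adjacency list from edges:
  1: 2, 3, 4, 5, 6
  2: 1, 3
  3: 1, 2, 4, 5, 6
  4: 1, 3, 5
  5: 1, 3, 4, 6
  6: 1, 3, 5

Step 2: Run BFS/DFS from vertex 1:
  Visited: {1, 2, 3, 4, 5, 6}
  Reached 6 of 6 vertices

Step 3: All 6 vertices reached from vertex 1, so the graph is connected.
Answer: Yes, the graph is connected.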